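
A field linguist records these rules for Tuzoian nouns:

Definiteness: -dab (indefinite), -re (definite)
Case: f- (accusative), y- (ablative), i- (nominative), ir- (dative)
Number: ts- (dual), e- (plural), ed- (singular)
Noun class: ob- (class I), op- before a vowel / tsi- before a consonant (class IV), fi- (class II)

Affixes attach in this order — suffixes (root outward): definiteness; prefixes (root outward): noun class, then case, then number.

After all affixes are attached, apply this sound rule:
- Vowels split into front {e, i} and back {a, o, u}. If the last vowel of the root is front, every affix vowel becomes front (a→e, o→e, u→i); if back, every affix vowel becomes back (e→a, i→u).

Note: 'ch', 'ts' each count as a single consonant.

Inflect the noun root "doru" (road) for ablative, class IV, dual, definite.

tsytsudorura

Attach noun class class IV tsi- (before consonant 'd') → tsidoru.
Attach case ablative y- → ytsidoru.
Attach definiteness definite -re → ytsidorure.
Attach number dual ts- → tsytsidorure.
Apply vowel harmony: tsytsidorure → tsytsudorura.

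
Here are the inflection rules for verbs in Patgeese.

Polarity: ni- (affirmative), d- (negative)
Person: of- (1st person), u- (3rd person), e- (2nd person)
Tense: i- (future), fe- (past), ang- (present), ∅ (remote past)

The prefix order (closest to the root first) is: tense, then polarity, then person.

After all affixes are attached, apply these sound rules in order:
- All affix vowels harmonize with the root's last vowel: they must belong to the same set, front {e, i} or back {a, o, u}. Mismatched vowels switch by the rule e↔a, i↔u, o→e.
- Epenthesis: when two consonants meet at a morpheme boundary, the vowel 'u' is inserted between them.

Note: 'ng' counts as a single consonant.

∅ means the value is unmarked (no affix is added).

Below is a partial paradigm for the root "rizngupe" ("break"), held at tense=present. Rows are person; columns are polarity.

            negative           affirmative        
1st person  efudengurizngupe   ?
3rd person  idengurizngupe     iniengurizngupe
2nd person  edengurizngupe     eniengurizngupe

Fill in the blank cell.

efuniengurizngupe

Attach tense present ang- → angrizngupe.
Attach polarity affirmative ni- → niangrizngupe.
Attach person 1st person of- → ofniangrizngupe.
Apply vowel harmony: ofniangrizngupe → efniengrizngupe.
Apply epenthesis: efniengrizngupe → efuniengurizngupe.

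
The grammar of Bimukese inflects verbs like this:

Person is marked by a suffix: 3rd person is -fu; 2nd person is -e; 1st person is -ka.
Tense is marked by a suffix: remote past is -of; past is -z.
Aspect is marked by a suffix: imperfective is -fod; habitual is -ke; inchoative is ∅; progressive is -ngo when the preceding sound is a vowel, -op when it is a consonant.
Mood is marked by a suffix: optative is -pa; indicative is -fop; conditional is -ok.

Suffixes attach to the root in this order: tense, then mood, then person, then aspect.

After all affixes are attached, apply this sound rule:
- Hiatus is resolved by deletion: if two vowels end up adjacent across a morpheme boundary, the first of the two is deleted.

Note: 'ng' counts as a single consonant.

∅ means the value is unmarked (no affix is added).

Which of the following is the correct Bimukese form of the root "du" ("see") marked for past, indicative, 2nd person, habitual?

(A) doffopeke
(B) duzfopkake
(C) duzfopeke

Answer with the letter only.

C

Attach tense past -z → duz.
Attach mood indicative -fop → duzfop.
Attach person 2nd person -e → duzfope.
Attach aspect habitual -ke → duzfopeke.
Vowel deletion: no change.
So the correct form is duzfopeke, option (C).
(A) doffopeke is wrong: it uses remote past instead of past for tense.
(B) duzfopkake is wrong: it uses 1st person instead of 2nd person for person.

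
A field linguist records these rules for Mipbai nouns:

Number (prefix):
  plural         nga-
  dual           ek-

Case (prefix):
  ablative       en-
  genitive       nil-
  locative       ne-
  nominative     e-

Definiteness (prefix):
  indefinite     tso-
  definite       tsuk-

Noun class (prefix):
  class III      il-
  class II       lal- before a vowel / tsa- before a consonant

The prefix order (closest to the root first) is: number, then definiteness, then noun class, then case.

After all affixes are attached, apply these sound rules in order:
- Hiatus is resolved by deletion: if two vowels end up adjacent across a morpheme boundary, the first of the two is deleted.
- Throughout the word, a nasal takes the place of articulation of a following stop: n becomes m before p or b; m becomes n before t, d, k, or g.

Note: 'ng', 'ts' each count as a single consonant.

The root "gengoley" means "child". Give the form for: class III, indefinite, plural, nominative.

Attach number plural nga- → ngagengoley.
Attach definiteness indefinite tso- → tsongagengoley.
Attach noun class class III il- → iltsongagengoley.
Attach case nominative e- → eiltsongagengoley.
Apply vowel deletion: eiltsongagengoley → iltsongagengoley.
Nasal assimilation: no change.

iltsongagengoley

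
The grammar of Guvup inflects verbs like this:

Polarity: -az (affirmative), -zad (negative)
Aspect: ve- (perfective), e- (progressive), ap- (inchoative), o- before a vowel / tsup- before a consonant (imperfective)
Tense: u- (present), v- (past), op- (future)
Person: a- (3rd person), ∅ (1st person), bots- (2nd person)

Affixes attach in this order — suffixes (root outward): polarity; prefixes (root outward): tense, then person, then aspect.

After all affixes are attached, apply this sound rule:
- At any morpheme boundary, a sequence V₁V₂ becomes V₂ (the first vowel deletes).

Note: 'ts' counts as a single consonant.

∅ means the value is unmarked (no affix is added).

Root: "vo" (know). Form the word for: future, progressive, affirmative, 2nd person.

ebotsopvaz

Attach tense future op- → opvo.
Attach polarity affirmative -az → opvoaz.
Attach person 2nd person bots- → botsopvoaz.
Attach aspect progressive e- → ebotsopvoaz.
Apply vowel deletion: ebotsopvoaz → ebotsopvaz.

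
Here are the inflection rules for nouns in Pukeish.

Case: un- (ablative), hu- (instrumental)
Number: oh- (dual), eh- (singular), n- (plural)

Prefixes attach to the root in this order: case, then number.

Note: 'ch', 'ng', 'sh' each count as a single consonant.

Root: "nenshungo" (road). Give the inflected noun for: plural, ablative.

nunnenshungo

Attach case ablative un- → unnenshungo.
Attach number plural n- → nunnenshungo.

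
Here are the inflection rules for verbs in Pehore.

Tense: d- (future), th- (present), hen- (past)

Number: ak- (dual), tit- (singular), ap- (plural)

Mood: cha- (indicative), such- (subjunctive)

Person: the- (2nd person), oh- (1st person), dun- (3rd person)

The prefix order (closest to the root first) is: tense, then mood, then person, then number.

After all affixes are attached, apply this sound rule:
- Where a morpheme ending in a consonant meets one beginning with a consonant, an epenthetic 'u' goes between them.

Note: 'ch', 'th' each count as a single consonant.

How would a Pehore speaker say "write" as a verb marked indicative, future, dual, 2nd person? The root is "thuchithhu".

Attach tense future d- → dthuchithhu.
Attach mood indicative cha- → chadthuchithhu.
Attach person 2nd person the- → thechadthuchithhu.
Attach number dual ak- → akthechadthuchithhu.
Apply epenthesis: akthechadthuchithhu → akuthechaduthuchithhu.

akuthechaduthuchithhu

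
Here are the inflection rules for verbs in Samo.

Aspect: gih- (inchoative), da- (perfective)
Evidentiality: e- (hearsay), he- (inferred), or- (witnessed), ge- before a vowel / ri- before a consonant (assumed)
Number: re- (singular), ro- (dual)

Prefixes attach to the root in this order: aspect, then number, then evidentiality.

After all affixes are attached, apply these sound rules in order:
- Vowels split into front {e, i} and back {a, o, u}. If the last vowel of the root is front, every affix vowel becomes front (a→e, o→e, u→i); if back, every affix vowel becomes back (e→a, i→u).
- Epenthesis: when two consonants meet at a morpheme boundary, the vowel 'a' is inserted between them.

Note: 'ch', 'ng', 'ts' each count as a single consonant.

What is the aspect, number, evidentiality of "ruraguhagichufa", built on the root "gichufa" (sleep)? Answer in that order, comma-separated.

inchoative, singular, assumed

Segment: ri-re-gih-gichufa.
aspect: gih- → inchoative.
number: re- → singular.
evidentiality: ge/ri- → assumed.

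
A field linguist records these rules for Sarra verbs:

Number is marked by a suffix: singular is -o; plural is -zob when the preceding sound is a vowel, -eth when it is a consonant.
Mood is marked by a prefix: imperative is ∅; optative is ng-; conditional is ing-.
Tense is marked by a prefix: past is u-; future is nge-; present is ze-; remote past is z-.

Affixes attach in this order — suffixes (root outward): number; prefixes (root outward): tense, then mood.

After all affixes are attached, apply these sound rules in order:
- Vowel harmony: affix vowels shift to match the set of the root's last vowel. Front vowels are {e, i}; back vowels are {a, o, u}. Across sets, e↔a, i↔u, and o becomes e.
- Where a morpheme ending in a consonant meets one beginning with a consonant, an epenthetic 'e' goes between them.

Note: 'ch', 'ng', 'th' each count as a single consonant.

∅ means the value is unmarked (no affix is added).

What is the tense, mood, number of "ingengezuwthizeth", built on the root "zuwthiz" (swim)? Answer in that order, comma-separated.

future, conditional, plural

Segment: ing-nge-zuwthiz-eth.
tense: nge- → future.
mood: ing- → conditional.
number: -zob/eth → plural.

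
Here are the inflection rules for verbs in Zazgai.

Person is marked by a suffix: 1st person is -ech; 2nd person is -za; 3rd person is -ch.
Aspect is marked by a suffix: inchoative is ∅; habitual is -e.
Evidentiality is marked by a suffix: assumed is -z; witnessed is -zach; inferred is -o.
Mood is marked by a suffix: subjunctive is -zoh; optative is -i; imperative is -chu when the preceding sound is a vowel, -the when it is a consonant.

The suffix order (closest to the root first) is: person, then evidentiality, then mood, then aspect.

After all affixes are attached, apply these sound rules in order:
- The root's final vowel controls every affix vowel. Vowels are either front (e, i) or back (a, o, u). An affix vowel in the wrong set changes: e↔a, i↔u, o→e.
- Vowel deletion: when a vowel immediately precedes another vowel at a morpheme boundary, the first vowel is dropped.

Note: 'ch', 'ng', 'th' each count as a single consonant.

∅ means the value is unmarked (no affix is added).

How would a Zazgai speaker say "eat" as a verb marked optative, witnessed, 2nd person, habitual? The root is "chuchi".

Attach person 2nd person -za → chuchiza.
Attach evidentiality witnessed -zach → chuchizazach.
Attach mood optative -i → chuchizazachi.
Attach aspect habitual -e → chuchizazachie.
Apply vowel harmony: chuchizazachie → chuchizezechie.
Apply vowel deletion: chuchizezechie → chuchizezeche.

chuchizezeche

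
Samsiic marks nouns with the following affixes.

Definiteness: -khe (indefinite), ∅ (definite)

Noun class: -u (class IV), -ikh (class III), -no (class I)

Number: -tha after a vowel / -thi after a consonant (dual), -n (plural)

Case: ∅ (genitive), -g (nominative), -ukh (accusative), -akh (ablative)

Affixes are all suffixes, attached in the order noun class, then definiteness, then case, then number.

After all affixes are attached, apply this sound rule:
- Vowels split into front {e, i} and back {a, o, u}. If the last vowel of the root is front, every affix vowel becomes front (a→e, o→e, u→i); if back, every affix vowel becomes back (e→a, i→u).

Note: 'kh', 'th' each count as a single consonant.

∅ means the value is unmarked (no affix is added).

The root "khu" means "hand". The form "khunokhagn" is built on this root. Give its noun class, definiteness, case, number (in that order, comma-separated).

class I, indefinite, nominative, plural

Segment: khu-no-khe-g-n.
noun class: -no → class I.
definiteness: -khe → indefinite.
case: -g → nominative.
number: -n → plural.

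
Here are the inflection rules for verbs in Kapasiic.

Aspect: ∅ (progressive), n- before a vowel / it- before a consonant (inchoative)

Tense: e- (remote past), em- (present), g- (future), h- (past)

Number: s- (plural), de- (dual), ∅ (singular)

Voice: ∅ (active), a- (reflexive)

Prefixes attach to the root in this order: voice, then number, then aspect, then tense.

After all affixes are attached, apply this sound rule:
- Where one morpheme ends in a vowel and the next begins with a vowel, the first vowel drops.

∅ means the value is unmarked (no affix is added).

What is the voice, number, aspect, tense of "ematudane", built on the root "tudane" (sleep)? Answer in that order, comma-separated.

Segment: em-a-tudane.
voice: a- → reflexive.
number: ∅ → singular.
aspect: ∅ → progressive.
tense: em- → present.

reflexive, singular, progressive, present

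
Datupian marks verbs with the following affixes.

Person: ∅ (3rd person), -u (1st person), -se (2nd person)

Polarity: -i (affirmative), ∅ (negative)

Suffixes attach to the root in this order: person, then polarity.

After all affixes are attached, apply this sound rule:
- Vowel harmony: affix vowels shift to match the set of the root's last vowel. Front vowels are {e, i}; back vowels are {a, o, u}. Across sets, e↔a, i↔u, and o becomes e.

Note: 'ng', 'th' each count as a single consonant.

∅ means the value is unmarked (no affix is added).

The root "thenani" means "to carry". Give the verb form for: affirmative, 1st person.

thenaniii

Attach person 1st person -u → thenaniu.
Attach polarity affirmative -i → thenaniui.
Apply vowel harmony: thenaniui → thenaniii.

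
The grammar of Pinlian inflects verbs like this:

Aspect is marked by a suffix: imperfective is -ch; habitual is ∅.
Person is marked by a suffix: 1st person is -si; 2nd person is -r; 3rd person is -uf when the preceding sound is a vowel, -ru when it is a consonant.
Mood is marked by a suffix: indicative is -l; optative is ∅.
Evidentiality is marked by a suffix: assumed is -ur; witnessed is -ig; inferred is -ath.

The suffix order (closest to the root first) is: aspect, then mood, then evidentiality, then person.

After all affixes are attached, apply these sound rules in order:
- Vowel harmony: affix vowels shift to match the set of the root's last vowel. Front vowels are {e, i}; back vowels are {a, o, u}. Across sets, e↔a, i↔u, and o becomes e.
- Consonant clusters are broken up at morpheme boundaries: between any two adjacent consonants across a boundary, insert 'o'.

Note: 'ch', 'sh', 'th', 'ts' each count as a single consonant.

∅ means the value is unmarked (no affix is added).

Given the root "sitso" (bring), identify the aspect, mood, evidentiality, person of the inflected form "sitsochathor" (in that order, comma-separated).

imperfective, optative, inferred, 2nd person

Segment: sitso-ch-ath-r.
aspect: -ch → imperfective.
mood: ∅ → optative.
evidentiality: -ath → inferred.
person: -r → 2nd person.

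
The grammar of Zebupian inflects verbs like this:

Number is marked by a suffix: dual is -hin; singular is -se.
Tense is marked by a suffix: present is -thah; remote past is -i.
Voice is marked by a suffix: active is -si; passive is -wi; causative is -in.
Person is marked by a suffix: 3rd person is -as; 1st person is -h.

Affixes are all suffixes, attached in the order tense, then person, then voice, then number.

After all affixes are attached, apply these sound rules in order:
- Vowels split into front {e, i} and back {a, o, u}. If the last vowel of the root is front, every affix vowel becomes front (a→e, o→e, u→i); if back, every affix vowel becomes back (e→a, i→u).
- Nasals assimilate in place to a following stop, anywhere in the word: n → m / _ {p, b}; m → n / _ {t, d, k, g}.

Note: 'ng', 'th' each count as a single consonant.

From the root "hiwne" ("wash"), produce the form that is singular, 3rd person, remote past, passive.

hiwneieswise

Attach tense remote past -i → hiwnei.
Attach person 3rd person -as → hiwneias.
Attach voice passive -wi → hiwneiaswi.
Attach number singular -se → hiwneiaswise.
Apply vowel harmony: hiwneiaswise → hiwneieswise.
Nasal assimilation: no change.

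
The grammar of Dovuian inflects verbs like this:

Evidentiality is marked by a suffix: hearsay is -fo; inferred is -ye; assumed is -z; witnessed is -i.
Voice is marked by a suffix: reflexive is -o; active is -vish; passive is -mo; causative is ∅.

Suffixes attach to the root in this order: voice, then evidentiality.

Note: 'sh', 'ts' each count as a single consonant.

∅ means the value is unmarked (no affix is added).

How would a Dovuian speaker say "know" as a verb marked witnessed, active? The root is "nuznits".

nuznitsvishi

Attach voice active -vish → nuznitsvish.
Attach evidentiality witnessed -i → nuznitsvishi.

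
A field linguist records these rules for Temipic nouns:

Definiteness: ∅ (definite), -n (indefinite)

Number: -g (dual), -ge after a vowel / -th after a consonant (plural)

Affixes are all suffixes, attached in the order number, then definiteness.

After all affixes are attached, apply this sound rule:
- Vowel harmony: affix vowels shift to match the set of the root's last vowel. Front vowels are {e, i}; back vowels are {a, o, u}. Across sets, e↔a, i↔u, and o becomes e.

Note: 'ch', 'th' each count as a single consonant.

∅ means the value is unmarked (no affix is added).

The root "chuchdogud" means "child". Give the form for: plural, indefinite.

Attach number plural -th (after consonant 'd') → chuchdogudth.
Attach definiteness indefinite -n → chuchdogudthn.
Vowel harmony: no change.

chuchdogudthn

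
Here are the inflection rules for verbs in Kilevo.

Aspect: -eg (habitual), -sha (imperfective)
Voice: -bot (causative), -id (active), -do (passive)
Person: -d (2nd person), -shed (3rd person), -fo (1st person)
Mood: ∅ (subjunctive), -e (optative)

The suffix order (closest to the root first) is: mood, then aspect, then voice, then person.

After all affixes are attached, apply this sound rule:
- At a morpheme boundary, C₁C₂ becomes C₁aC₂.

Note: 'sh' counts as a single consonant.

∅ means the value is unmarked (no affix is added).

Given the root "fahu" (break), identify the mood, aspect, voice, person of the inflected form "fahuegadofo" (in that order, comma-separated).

Segment: fahu-eg-do-fo.
mood: ∅ → subjunctive.
aspect: -eg → habitual.
voice: -do → passive.
person: -fo → 1st person.

subjunctive, habitual, passive, 1st person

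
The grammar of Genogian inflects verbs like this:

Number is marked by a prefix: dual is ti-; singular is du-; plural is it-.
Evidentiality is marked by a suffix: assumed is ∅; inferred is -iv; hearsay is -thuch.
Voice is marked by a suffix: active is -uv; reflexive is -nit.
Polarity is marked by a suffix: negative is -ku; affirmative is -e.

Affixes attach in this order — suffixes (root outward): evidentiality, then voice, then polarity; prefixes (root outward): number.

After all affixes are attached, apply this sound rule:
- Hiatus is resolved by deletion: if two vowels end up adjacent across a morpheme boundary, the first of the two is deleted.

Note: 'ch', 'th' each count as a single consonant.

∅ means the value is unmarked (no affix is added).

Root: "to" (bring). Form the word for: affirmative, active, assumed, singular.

dutuve

Attach number singular du- → duto.
evidentiality = assumed: zero marking, form stays duto.
Attach voice active -uv → dutouv.
Attach polarity affirmative -e → dutouve.
Apply vowel deletion: dutouve → dutuve.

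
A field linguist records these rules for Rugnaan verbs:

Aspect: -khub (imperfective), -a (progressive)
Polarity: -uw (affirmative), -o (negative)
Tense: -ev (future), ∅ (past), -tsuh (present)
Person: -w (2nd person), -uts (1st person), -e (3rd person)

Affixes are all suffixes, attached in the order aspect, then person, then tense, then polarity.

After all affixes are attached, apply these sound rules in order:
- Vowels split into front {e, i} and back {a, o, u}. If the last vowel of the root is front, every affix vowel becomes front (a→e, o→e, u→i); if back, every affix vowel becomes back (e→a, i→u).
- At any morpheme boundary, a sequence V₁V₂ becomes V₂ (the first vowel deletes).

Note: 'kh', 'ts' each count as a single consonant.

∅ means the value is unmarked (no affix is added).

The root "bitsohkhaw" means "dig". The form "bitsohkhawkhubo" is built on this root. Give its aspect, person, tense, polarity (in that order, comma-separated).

imperfective, 3rd person, past, negative

Segment: bitsohkhaw-khub-e-o.
aspect: -khub → imperfective.
person: -e → 3rd person.
tense: ∅ → past.
polarity: -o → negative.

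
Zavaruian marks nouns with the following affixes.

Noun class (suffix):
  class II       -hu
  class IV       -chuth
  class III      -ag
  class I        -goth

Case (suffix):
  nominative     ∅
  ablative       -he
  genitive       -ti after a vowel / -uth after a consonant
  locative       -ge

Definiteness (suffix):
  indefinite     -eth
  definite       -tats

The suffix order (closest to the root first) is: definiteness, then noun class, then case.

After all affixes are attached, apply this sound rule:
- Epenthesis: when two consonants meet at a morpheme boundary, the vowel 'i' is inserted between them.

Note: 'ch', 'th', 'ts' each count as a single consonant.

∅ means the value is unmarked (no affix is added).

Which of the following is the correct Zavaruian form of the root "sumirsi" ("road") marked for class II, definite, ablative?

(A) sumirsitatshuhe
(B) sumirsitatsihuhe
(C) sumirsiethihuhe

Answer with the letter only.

Attach definiteness definite -tats → sumirsitats.
Attach noun class class II -hu → sumirsitatshu.
Attach case ablative -he → sumirsitatshuhe.
Apply epenthesis: sumirsitatshuhe → sumirsitatsihuhe.
So the correct form is sumirsitatsihuhe, option (B).
(A) sumirsitatshuhe is wrong: it fails to apply the sound rule(s).
(C) sumirsiethihuhe is wrong: it uses indefinite instead of definite for definiteness.

B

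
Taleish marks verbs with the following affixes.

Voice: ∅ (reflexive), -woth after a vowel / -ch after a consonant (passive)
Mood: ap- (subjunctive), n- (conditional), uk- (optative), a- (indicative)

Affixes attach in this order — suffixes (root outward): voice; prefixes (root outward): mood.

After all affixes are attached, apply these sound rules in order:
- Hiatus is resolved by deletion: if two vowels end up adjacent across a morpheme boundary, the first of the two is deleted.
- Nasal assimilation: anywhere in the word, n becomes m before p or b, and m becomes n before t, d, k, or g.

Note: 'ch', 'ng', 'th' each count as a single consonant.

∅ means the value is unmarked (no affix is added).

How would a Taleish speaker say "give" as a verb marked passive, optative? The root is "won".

ukwonch

Attach voice passive -ch (after consonant 'n') → wonch.
Attach mood optative uk- → ukwonch.
Vowel deletion: no change.
Nasal assimilation: no change.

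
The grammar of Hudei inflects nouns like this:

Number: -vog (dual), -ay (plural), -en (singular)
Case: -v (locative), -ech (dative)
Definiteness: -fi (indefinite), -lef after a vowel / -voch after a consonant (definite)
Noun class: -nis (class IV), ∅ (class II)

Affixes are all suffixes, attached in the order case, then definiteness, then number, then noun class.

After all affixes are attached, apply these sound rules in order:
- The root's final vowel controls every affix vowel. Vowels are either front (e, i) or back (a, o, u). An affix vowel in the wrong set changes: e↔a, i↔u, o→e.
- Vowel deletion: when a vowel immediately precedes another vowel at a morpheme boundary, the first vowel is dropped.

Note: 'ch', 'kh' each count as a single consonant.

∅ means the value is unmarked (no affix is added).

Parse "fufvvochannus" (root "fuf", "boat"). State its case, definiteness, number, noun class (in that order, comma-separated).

Segment: fuf-v-voch-en-nis.
case: -v → locative.
definiteness: -lef/voch → definite.
number: -en → singular.
noun class: -nis → class IV.

locative, definite, singular, class IV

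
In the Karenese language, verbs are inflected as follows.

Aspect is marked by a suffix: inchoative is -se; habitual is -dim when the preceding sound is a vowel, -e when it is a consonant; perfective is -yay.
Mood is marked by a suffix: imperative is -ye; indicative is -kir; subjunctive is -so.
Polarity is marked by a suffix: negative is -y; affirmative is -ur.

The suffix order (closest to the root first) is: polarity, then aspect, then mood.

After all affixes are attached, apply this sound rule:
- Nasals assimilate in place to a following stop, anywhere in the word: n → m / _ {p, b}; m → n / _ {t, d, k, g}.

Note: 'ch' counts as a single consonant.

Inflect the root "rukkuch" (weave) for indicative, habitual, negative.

Attach polarity negative -y → rukkuchy.
Attach aspect habitual -e (after consonant 'y') → rukkuchye.
Attach mood indicative -kir → rukkuchyekir.
Nasal assimilation: no change.

rukkuchyekir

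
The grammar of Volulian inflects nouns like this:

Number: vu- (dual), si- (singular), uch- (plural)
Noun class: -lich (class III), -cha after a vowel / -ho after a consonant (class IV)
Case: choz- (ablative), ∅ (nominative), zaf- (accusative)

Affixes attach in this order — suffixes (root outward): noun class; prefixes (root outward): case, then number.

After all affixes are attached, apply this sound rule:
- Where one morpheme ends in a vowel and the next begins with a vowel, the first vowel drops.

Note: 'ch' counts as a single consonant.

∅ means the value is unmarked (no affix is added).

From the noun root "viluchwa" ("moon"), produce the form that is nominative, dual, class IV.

case = nominative: zero marking, form stays viluchwa.
Attach number dual vu- → vuviluchwa.
Attach noun class class IV -cha (after vowel 'a') → vuviluchwacha.
Vowel deletion: no change.

vuviluchwacha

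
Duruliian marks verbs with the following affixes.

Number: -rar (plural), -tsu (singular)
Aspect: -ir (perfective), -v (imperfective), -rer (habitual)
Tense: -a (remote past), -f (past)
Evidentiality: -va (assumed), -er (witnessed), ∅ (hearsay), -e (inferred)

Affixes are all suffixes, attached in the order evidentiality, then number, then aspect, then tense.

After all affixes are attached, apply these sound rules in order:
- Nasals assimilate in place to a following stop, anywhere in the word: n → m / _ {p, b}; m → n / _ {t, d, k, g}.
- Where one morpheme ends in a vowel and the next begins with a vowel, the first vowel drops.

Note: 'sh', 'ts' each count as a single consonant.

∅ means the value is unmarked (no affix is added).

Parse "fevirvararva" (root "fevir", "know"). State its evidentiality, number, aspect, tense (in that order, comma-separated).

assumed, plural, imperfective, remote past

Segment: fevir-va-rar-v-a.
evidentiality: -va → assumed.
number: -rar → plural.
aspect: -v → imperfective.
tense: -a → remote past.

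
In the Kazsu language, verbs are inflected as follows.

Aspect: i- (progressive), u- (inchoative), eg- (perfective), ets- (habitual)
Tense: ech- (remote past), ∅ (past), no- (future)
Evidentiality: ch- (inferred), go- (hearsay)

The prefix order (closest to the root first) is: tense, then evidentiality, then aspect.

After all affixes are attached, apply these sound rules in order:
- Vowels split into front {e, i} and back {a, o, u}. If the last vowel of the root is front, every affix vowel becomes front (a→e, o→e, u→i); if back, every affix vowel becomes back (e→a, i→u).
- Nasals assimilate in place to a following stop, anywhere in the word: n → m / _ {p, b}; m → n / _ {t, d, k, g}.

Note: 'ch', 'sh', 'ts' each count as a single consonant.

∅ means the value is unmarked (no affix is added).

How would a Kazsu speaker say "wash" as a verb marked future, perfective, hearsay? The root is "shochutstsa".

Attach tense future no- → noshochutstsa.
Attach evidentiality hearsay go- → gonoshochutstsa.
Attach aspect perfective eg- → eggonoshochutstsa.
Apply vowel harmony: eggonoshochutstsa → aggonoshochutstsa.
Nasal assimilation: no change.

aggonoshochutstsa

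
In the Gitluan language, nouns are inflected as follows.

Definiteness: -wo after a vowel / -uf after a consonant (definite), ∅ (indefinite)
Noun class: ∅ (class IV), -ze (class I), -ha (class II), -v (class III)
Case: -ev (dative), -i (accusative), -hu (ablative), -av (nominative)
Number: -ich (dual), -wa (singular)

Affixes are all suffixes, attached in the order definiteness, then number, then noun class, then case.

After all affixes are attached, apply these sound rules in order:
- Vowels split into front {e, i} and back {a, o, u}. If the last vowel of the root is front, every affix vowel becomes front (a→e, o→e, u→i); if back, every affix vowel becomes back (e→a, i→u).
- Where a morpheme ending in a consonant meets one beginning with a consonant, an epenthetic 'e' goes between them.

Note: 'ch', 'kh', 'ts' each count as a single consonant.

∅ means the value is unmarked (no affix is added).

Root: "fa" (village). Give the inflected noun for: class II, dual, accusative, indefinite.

definiteness = indefinite: zero marking, form stays fa.
Attach number dual -ich → faich.
Attach noun class class II -ha → faichha.
Attach case accusative -i → faichhai.
Apply vowel harmony: faichhai → fauchhau.
Apply epenthesis: fauchhau → fauchehau.

fauchehau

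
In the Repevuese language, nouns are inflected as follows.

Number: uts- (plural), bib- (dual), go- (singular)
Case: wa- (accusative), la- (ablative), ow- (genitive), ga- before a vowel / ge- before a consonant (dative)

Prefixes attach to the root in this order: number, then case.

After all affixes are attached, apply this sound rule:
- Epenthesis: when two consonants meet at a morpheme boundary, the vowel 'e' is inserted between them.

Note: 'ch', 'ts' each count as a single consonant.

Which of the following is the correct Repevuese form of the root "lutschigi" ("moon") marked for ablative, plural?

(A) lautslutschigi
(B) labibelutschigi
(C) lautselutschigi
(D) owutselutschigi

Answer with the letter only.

Attach number plural uts- → utslutschigi.
Attach case ablative la- → lautslutschigi.
Apply epenthesis: lautslutschigi → lautselutschigi.
So the correct form is lautselutschigi, option (C).
(A) lautslutschigi is wrong: it fails to apply the sound rule(s).
(D) owutselutschigi is wrong: it uses genitive instead of ablative for case.
(B) labibelutschigi is wrong: it uses dual instead of plural for number.

C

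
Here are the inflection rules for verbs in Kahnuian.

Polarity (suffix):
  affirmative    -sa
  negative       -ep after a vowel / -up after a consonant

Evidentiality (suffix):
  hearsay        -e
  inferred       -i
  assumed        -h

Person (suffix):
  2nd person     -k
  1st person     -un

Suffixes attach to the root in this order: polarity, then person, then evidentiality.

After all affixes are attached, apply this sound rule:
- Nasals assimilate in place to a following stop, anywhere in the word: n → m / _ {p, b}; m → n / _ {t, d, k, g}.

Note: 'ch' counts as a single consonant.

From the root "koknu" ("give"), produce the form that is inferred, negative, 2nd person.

Attach polarity negative -ep (after vowel 'u') → koknuep.
Attach person 2nd person -k → koknuepk.
Attach evidentiality inferred -i → koknuepki.
Nasal assimilation: no change.

koknuepki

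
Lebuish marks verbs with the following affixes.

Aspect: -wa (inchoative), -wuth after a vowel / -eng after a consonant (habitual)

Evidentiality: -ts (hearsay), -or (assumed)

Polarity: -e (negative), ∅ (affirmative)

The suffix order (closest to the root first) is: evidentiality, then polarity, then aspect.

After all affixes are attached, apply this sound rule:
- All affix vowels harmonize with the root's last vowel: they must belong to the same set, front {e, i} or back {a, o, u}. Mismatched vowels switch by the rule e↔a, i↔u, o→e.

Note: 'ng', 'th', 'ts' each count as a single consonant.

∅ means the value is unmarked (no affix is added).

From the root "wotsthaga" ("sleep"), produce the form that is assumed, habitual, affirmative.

wotsthagaorang

Attach evidentiality assumed -or → wotsthagaor.
polarity = affirmative: zero marking, form stays wotsthagaor.
Attach aspect habitual -eng (after consonant 'r') → wotsthagaoreng.
Apply vowel harmony: wotsthagaoreng → wotsthagaorang.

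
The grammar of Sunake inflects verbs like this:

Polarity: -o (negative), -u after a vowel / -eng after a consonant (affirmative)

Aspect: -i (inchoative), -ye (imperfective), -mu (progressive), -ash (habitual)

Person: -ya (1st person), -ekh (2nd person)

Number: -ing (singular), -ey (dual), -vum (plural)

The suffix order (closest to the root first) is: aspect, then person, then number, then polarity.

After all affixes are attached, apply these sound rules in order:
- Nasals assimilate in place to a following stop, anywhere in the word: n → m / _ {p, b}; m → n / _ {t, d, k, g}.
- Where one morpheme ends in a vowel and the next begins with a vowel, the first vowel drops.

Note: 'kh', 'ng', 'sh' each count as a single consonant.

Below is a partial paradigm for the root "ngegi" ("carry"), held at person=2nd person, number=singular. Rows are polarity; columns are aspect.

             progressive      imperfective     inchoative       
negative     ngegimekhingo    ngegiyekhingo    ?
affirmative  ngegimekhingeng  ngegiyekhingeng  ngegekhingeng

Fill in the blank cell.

ngegekhingo

Attach aspect inchoative -i → ngegii.
Attach person 2nd person -ekh → ngegiiekh.
Attach number singular -ing → ngegiiekhing.
Attach polarity negative -o → ngegiiekhingo.
Nasal assimilation: no change.
Apply vowel deletion: ngegiiekhingo → ngegekhingo.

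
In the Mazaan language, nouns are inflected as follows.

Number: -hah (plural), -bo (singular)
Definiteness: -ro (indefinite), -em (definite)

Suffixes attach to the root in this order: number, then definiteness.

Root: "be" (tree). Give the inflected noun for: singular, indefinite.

Attach number singular -bo → bebo.
Attach definiteness indefinite -ro → beboro.

beboro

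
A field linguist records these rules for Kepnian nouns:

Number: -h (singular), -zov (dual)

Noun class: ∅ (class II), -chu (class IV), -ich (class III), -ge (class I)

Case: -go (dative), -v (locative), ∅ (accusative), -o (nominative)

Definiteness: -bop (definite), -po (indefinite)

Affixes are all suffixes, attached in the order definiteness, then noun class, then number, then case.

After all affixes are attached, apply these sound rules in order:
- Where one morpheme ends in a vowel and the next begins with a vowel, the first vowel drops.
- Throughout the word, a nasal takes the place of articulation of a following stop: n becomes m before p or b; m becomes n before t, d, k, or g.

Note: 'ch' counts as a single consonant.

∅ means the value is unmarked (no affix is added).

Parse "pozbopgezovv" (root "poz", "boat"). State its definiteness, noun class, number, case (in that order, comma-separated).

definite, class I, dual, locative

Segment: poz-bop-ge-zov-v.
definiteness: -bop → definite.
noun class: -ge → class I.
number: -zov → dual.
case: -v → locative.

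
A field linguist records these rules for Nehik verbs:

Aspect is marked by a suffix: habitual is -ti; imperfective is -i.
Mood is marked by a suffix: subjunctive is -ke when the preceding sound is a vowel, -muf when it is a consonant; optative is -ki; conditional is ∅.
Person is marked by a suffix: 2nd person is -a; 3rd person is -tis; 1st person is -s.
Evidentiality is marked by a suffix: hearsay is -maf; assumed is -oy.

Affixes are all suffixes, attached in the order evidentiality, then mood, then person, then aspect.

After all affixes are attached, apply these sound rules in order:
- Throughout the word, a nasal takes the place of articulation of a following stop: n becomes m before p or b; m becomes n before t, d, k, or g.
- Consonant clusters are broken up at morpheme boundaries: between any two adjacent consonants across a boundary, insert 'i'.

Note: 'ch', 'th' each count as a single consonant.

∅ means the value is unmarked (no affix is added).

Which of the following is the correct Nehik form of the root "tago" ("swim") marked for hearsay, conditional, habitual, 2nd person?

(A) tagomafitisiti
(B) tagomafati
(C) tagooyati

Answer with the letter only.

Attach evidentiality hearsay -maf → tagomaf.
mood = conditional: zero marking, form stays tagomaf.
Attach person 2nd person -a → tagomafa.
Attach aspect habitual -ti → tagomafati.
Nasal assimilation: no change.
Epenthesis: no change.
So the correct form is tagomafati, option (B).
(C) tagooyati is wrong: it uses assumed instead of hearsay for evidentiality.
(A) tagomafitisiti is wrong: it uses 3rd person instead of 2nd person for person.

B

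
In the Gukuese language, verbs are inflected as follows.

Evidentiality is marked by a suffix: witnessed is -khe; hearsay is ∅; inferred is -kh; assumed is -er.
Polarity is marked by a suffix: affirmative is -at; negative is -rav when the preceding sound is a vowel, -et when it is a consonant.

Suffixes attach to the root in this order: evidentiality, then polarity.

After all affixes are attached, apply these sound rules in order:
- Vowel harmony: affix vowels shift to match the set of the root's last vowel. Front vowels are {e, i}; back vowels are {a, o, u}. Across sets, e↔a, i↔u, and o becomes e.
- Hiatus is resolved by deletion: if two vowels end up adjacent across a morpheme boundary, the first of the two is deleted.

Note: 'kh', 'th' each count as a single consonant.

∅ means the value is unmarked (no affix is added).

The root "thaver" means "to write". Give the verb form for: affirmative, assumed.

Attach evidentiality assumed -er → thaverer.
Attach polarity affirmative -at → thavererat.
Apply vowel harmony: thavererat → thavereret.
Vowel deletion: no change.

thavereret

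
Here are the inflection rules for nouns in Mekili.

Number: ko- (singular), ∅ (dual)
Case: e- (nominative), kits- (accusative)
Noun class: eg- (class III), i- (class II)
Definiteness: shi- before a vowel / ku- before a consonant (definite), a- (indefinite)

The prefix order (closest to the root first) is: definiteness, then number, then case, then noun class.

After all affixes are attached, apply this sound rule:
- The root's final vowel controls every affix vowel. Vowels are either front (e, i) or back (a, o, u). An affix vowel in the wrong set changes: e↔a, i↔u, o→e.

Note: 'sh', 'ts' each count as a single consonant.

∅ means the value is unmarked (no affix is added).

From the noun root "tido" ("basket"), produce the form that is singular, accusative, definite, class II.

ukutskokutido

Attach definiteness definite ku- (before consonant 't') → kutido.
Attach number singular ko- → kokutido.
Attach case accusative kits- → kitskokutido.
Attach noun class class II i- → ikitskokutido.
Apply vowel harmony: ikitskokutido → ukutskokutido.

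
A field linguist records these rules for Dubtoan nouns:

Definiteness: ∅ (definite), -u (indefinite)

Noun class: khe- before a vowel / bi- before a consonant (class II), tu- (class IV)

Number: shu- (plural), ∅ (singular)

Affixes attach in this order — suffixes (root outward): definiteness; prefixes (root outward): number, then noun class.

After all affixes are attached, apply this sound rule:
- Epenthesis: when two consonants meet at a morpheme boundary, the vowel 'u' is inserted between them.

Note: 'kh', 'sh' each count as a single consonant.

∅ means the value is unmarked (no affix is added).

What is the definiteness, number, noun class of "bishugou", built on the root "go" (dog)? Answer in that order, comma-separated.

Segment: bi-shu-go-u.
definiteness: -u → indefinite.
number: shu- → plural.
noun class: khe/bi- → class II.

indefinite, plural, class II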